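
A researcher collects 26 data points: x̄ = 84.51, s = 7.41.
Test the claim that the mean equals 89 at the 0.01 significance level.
One-sample t-test:
H₀: μ = 89
H₁: μ ≠ 89
df = n - 1 = 25
t = (x̄ - μ₀) / (s/√n) = (84.51 - 89) / (7.41/√26) = -3.090
p-value = 0.0049

Since p-value < α = 0.01, we reject H₀.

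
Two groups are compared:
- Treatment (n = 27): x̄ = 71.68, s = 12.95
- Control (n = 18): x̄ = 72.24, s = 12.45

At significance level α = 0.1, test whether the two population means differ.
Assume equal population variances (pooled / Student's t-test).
Student's two-sample t-test (equal variances):
H₀: μ₁ = μ₂
H₁: μ₁ ≠ μ₂
df = n₁ + n₂ - 2 = 43
Pooled variance s_p² = [(n₁-1)s₁² + (n₂-1)s₂²] / (n₁ + n₂ - 2) = [(26)(12.95²) + (17)(12.45²)] / 43 = 162.6816
SE = √(s_p²(1/n₁ + 1/n₂)) = √(162.6816 × (1/27 + 1/18)) = 3.8811
t = (x̄₁ - x̄₂) / SE = (71.68 - 72.24) / 3.8811 = -0.56 / 3.8811 = -0.144
p-value = 0.8859

Since p-value > α = 0.1, we fail to reject H₀.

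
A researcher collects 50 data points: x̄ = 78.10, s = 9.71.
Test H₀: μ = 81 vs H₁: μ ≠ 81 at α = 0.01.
One-sample t-test:
H₀: μ = 81
H₁: μ ≠ 81
df = n - 1 = 49
t = (x̄ - μ₀) / (s/√n) = (78.10 - 81) / (9.71/√50) = -2.112
p-value = 0.0398

Since p-value > α = 0.01, we fail to reject H₀.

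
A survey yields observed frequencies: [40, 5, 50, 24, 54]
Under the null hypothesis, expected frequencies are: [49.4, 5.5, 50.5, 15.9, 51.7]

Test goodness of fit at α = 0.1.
Chi-square goodness of fit test:
H₀: observed counts match expected distribution
H₁: observed counts differ from expected distribution
df = k - 1 = 4
χ² = Σ(O - E)²/E
   = (40 - 49.4)²/49.4 + (5 - 5.5)²/5.5 + (50 - 50.5)²/50.5 + (24 - 15.9)²/15.9 + (54 - 51.7)²/51.7
   = 1.789 + 0.045 + 0.005 + 4.126 + 0.102
   = 6.07
p-value = 0.1941

Since p-value > α = 0.1, we fail to reject H₀.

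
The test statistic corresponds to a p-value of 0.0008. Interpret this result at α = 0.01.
Since p = 0.0008 < α = 0.01, reject H₀.
There is sufficient evidence to reject the null hypothesis; the result is statistically significant at the 0.01 level.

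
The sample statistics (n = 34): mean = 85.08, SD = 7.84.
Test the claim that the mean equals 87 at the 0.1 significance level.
One-sample t-test:
H₀: μ = 87
H₁: μ ≠ 87
df = n - 1 = 33
t = (x̄ - μ₀) / (s/√n) = (85.08 - 87) / (7.84/√34) = -1.428
p-value = 0.1627

Since p-value > α = 0.1, we fail to reject H₀.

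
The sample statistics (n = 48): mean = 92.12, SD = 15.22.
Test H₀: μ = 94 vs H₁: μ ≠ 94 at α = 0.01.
One-sample t-test:
H₀: μ = 94
H₁: μ ≠ 94
df = n - 1 = 47
t = (x̄ - μ₀) / (s/√n) = (92.12 - 94) / (15.22/√48) = -0.856
p-value = 0.3965

Since p-value > α = 0.01, we fail to reject H₀.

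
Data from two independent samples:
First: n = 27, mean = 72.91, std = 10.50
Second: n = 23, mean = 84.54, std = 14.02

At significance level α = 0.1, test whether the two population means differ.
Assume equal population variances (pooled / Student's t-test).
Student's two-sample t-test (equal variances):
H₀: μ₁ = μ₂
H₁: μ₁ ≠ μ₂
df = n₁ + n₂ - 2 = 48
Pooled variance s_p² = [(n₁-1)s₁² + (n₂-1)s₂²] / (n₁ + n₂ - 2) = [(26)(10.50²) + (22)(14.02²)] / 48 = 149.8089
SE = √(s_p²(1/n₁ + 1/n₂)) = √(149.8089 × (1/27 + 1/23)) = 3.4730
t = (x̄₁ - x̄₂) / SE = (72.91 - 84.54) / 3.4730 = -11.63 / 3.4730 = -3.349
p-value = 0.0016

Since p-value < α = 0.1, we reject H₀.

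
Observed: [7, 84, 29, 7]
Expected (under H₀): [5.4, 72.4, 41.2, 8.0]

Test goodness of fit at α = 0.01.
Chi-square goodness of fit test:
H₀: observed counts match expected distribution
H₁: observed counts differ from expected distribution
df = k - 1 = 3
χ² = Σ(O - E)²/E
   = (7 - 5.4)²/5.4 + (84 - 72.4)²/72.4 + (29 - 41.2)²/41.2 + (7 - 8.0)²/8.0
   = 0.474 + 1.859 + 3.613 + 0.125
   = 6.07
p-value = 0.1082

Since p-value > α = 0.01, we fail to reject H₀.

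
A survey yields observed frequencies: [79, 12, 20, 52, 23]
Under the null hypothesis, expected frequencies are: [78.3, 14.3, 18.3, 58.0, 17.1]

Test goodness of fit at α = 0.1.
Chi-square goodness of fit test:
H₀: observed counts match expected distribution
H₁: observed counts differ from expected distribution
df = k - 1 = 4
χ² = Σ(O - E)²/E
   = (79 - 78.3)²/78.3 + (12 - 14.3)²/14.3 + (20 - 18.3)²/18.3 + (52 - 58.0)²/58.0 + (23 - 17.1)²/17.1
   = 0.006 + 0.370 + 0.158 + 0.621 + 2.036
   = 3.19
p-value = 0.5265

Since p-value > α = 0.1, we fail to reject H₀.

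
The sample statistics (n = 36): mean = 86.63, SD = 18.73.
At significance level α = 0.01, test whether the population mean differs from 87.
One-sample t-test:
H₀: μ = 87
H₁: μ ≠ 87
df = n - 1 = 35
t = (x̄ - μ₀) / (s/√n) = (86.63 - 87) / (18.73/√36) = -0.119
p-value = 0.9063

Since p-value > α = 0.01, we fail to reject H₀.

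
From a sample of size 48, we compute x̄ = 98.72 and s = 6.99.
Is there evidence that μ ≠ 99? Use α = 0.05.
One-sample t-test:
H₀: μ = 99
H₁: μ ≠ 99
df = n - 1 = 47
t = (x̄ - μ₀) / (s/√n) = (98.72 - 99) / (6.99/√48) = -0.278
p-value = 0.7826

Since p-value > α = 0.05, we fail to reject H₀.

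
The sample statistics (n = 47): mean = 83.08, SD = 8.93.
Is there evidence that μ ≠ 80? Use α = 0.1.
One-sample t-test:
H₀: μ = 80
H₁: μ ≠ 80
df = n - 1 = 46
t = (x̄ - μ₀) / (s/√n) = (83.08 - 80) / (8.93/√47) = 2.365
p-value = 0.0223

Since p-value < α = 0.1, we reject H₀.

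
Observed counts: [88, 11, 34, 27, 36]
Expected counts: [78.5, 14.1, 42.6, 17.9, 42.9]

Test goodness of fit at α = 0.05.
Chi-square goodness of fit test:
H₀: observed counts match expected distribution
H₁: observed counts differ from expected distribution
df = k - 1 = 4
χ² = Σ(O - E)²/E
   = (88 - 78.5)²/78.5 + (11 - 14.1)²/14.1 + (34 - 42.6)²/42.6 + (27 - 17.9)²/17.9 + (36 - 42.9)²/42.9
   = 1.150 + 0.682 + 1.736 + 4.626 + 1.110
   = 9.30
p-value = 0.0539

Since p-value > α = 0.05, we fail to reject H₀.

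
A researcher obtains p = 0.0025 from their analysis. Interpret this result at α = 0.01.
Since p = 0.0025 < α = 0.01, reject H₀.
There is sufficient evidence to reject the null hypothesis; the result is statistically significant at the 0.01 level.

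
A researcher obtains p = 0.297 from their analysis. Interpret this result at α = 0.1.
Since p = 0.297 > α = 0.1, fail to reject H₀.
There is insufficient evidence to reject the null hypothesis; the result is not statistically significant at the 0.1 level.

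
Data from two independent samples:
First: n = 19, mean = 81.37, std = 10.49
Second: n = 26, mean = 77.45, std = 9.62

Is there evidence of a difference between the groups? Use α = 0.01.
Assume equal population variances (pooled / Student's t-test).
Student's two-sample t-test (equal variances):
H₀: μ₁ = μ₂
H₁: μ₁ ≠ μ₂
df = n₁ + n₂ - 2 = 43
Pooled variance s_p² = [(n₁-1)s₁² + (n₂-1)s₂²] / (n₁ + n₂ - 2) = [(18)(10.49²) + (25)(9.62²)] / 43 = 99.8682
SE = √(s_p²(1/n₁ + 1/n₂)) = √(99.8682 × (1/19 + 1/26)) = 3.0162
t = (x̄₁ - x̄₂) / SE = (81.37 - 77.45) / 3.0162 = 3.92 / 3.0162 = 1.300
p-value = 0.2006

Since p-value > α = 0.01, we fail to reject H₀.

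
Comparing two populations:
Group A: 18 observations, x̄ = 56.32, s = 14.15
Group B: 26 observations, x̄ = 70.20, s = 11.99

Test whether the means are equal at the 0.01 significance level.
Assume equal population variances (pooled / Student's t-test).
Student's two-sample t-test (equal variances):
H₀: μ₁ = μ₂
H₁: μ₁ ≠ μ₂
df = n₁ + n₂ - 2 = 42
Pooled variance s_p² = [(n₁-1)s₁² + (n₂-1)s₂²] / (n₁ + n₂ - 2) = [(17)(14.15²) + (25)(11.99²)] / 42 = 166.6139
SE = √(s_p²(1/n₁ + 1/n₂)) = √(166.6139 × (1/18 + 1/26)) = 3.9578
t = (x̄₁ - x̄₂) / SE = (56.32 - 70.20) / 3.9578 = -13.88 / 3.9578 = -3.507
p-value = 0.0011

Since p-value < α = 0.01, we reject H₀.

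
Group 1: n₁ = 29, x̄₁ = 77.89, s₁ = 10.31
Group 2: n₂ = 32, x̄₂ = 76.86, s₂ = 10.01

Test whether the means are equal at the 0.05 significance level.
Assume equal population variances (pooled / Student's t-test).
Student's two-sample t-test (equal variances):
H₀: μ₁ = μ₂
H₁: μ₁ ≠ μ₂
df = n₁ + n₂ - 2 = 59
Pooled variance s_p² = [(n₁-1)s₁² + (n₂-1)s₂²] / (n₁ + n₂ - 2) = [(28)(10.31²) + (31)(10.01²)] / 59 = 103.0931
SE = √(s_p²(1/n₁ + 1/n₂)) = √(103.0931 × (1/29 + 1/32)) = 2.6032
t = (x̄₁ - x̄₂) / SE = (77.89 - 76.86) / 2.6032 = 1.03 / 2.6032 = 0.396
p-value = 0.6938

Since p-value > α = 0.05, we fail to reject H₀.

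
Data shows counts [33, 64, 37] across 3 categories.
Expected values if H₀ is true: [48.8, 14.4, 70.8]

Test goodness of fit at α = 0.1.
Chi-square goodness of fit test:
H₀: observed counts match expected distribution
H₁: observed counts differ from expected distribution
df = k - 1 = 2
χ² = Σ(O - E)²/E
   = (33 - 48.8)²/48.8 + (64 - 14.4)²/14.4 + (37 - 70.8)²/70.8
   = 5.116 + 170.844 + 16.136
   = 192.10
p-value < 0.0001

Since p-value < α = 0.1, we reject H₀.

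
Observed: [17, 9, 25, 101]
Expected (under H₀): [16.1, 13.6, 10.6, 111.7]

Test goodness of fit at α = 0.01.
Chi-square goodness of fit test:
H₀: observed counts match expected distribution
H₁: observed counts differ from expected distribution
df = k - 1 = 3
χ² = Σ(O - E)²/E
   = (17 - 16.1)²/16.1 + (9 - 13.6)²/13.6 + (25 - 10.6)²/10.6 + (101 - 111.7)²/111.7
   = 0.050 + 1.556 + 19.562 + 1.025
   = 22.19
p-value = 0.0001

Since p-value < α = 0.01, we reject H₀.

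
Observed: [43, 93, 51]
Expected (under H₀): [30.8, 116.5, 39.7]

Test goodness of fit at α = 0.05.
Chi-square goodness of fit test:
H₀: observed counts match expected distribution
H₁: observed counts differ from expected distribution
df = k - 1 = 2
χ² = Σ(O - E)²/E
   = (43 - 30.8)²/30.8 + (93 - 116.5)²/116.5 + (51 - 39.7)²/39.7
   = 4.832 + 4.740 + 3.216
   = 12.79
p-value = 0.0017

Since p-value < α = 0.05, we reject H₀.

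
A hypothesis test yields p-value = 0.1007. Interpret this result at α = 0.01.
Since p = 0.1007 > α = 0.01, fail to reject H₀.
There is insufficient evidence to reject the null hypothesis; the result is not statistically significant at the 0.01 level.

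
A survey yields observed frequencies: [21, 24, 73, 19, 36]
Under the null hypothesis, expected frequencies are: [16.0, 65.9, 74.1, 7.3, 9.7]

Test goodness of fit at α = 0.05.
Chi-square goodness of fit test:
H₀: observed counts match expected distribution
H₁: observed counts differ from expected distribution
df = k - 1 = 4
χ² = Σ(O - E)²/E
   = (21 - 16.0)²/16.0 + (24 - 65.9)²/65.9 + (73 - 74.1)²/74.1 + (19 - 7.3)²/7.3 + (36 - 9.7)²/9.7
   = 1.562 + 26.641 + 0.016 + 18.752 + 71.308
   = 118.28
p-value < 0.0001

Since p-value < α = 0.05, we reject H₀.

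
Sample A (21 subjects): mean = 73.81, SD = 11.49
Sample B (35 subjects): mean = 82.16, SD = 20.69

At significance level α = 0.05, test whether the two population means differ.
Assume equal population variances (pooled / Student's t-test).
Student's two-sample t-test (equal variances):
H₀: μ₁ = μ₂
H₁: μ₁ ≠ μ₂
df = n₁ + n₂ - 2 = 54
Pooled variance s_p² = [(n₁-1)s₁² + (n₂-1)s₂²] / (n₁ + n₂ - 2) = [(20)(11.49²) + (34)(20.69²)] / 54 = 318.4257
SE = √(s_p²(1/n₁ + 1/n₂)) = √(318.4257 × (1/21 + 1/35)) = 4.9255
t = (x̄₁ - x̄₂) / SE = (73.81 - 82.16) / 4.9255 = -8.35 / 4.9255 = -1.695
p-value = 0.0958

Since p-value > α = 0.05, we fail to reject H₀.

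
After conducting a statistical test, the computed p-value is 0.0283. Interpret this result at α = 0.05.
Since p = 0.0283 < α = 0.05, reject H₀.
There is sufficient evidence to reject the null hypothesis; the result is statistically significant at the 0.05 level.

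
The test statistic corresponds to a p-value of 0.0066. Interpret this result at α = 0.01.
Since p = 0.0066 < α = 0.01, reject H₀.
There is sufficient evidence to reject the null hypothesis; the result is statistically significant at the 0.01 level.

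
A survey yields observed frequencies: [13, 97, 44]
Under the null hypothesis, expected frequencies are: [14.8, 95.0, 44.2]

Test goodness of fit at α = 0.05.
Chi-square goodness of fit test:
H₀: observed counts match expected distribution
H₁: observed counts differ from expected distribution
df = k - 1 = 2
χ² = Σ(O - E)²/E
   = (13 - 14.8)²/14.8 + (97 - 95.0)²/95.0 + (44 - 44.2)²/44.2
   = 0.219 + 0.042 + 0.001
   = 0.26
p-value = 0.8772

Since p-value > α = 0.05, we fail to reject H₀.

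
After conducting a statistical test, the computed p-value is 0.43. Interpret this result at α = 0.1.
Since p = 0.43 > α = 0.1, fail to reject H₀.
There is insufficient evidence to reject the null hypothesis; the result is not statistically significant at the 0.1 level.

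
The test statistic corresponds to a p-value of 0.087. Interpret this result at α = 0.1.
Since p = 0.087 < α = 0.1, reject H₀.
There is sufficient evidence to reject the null hypothesis; the result is statistically significant at the 0.1 level.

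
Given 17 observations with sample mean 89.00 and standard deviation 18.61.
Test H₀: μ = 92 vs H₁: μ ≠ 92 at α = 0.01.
One-sample t-test:
H₀: μ = 92
H₁: μ ≠ 92
df = n - 1 = 16
t = (x̄ - μ₀) / (s/√n) = (89.00 - 92) / (18.61/√17) = -0.665
p-value = 0.5157

Since p-value > α = 0.01, we fail to reject H₀.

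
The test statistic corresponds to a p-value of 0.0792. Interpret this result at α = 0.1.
Since p = 0.0792 < α = 0.1, reject H₀.
There is sufficient evidence to reject the null hypothesis; the result is statistically significant at the 0.1 level.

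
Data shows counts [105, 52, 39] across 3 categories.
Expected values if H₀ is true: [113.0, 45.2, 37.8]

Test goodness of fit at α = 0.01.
Chi-square goodness of fit test:
H₀: observed counts match expected distribution
H₁: observed counts differ from expected distribution
df = k - 1 = 2
χ² = Σ(O - E)²/E
   = (105 - 113.0)²/113.0 + (52 - 45.2)²/45.2 + (39 - 37.8)²/37.8
   = 0.566 + 1.023 + 0.038
   = 1.63
p-value = 0.4432

Since p-value > α = 0.01, we fail to reject H₀.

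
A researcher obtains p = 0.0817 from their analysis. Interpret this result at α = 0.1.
Since p = 0.0817 < α = 0.1, reject H₀.
There is sufficient evidence to reject the null hypothesis; the result is statistically significant at the 0.1 level.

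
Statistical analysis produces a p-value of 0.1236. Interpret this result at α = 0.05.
Since p = 0.1236 > α = 0.05, fail to reject H₀.
There is insufficient evidence to reject the null hypothesis; the result is not statistically significant at the 0.05 level.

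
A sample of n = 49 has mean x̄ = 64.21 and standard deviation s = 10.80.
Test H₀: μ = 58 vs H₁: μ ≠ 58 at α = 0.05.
One-sample t-test:
H₀: μ = 58
H₁: μ ≠ 58
df = n - 1 = 48
t = (x̄ - μ₀) / (s/√n) = (64.21 - 58) / (10.80/√49) = 4.025
p-value = 0.0002

Since p-value < α = 0.05, we reject H₀.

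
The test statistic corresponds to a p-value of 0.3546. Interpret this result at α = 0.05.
Since p = 0.3546 > α = 0.05, fail to reject H₀.
There is insufficient evidence to reject the null hypothesis; the result is not statistically significant at the 0.05 level.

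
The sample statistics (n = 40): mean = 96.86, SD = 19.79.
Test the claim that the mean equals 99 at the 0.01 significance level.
One-sample t-test:
H₀: μ = 99
H₁: μ ≠ 99
df = n - 1 = 39
t = (x̄ - μ₀) / (s/√n) = (96.86 - 99) / (19.79/√40) = -0.684
p-value = 0.4981

Since p-value > α = 0.01, we fail to reject H₀.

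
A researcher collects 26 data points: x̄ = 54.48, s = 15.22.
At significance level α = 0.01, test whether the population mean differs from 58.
One-sample t-test:
H₀: μ = 58
H₁: μ ≠ 58
df = n - 1 = 25
t = (x̄ - μ₀) / (s/√n) = (54.48 - 58) / (15.22/√26) = -1.179
p-value = 0.2494

Since p-value > α = 0.01, we fail to reject H₀.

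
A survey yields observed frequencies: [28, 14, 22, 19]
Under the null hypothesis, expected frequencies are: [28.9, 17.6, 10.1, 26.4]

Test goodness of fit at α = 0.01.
Chi-square goodness of fit test:
H₀: observed counts match expected distribution
H₁: observed counts differ from expected distribution
df = k - 1 = 3
χ² = Σ(O - E)²/E
   = (28 - 28.9)²/28.9 + (14 - 17.6)²/17.6 + (22 - 10.1)²/10.1 + (19 - 26.4)²/26.4
   = 0.028 + 0.736 + 14.021 + 2.074
   = 16.86
p-value = 0.0008

Since p-value < α = 0.01, we reject H₀.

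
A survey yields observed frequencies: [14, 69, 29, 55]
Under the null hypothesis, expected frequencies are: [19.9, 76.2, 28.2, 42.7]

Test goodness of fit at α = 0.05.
Chi-square goodness of fit test:
H₀: observed counts match expected distribution
H₁: observed counts differ from expected distribution
df = k - 1 = 3
χ² = Σ(O - E)²/E
   = (14 - 19.9)²/19.9 + (69 - 76.2)²/76.2 + (29 - 28.2)²/28.2 + (55 - 42.7)²/42.7
   = 1.749 + 0.680 + 0.023 + 3.543
   = 6.00
p-value = 0.1118

Since p-value > α = 0.05, we fail to reject H₀.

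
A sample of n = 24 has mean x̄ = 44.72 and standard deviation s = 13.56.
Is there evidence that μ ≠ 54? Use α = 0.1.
One-sample t-test:
H₀: μ = 54
H₁: μ ≠ 54
df = n - 1 = 23
t = (x̄ - μ₀) / (s/√n) = (44.72 - 54) / (13.56/√24) = -3.353
p-value = 0.0028

Since p-value < α = 0.1, we reject H₀.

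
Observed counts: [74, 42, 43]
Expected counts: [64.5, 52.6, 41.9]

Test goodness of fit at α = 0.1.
Chi-square goodness of fit test:
H₀: observed counts match expected distribution
H₁: observed counts differ from expected distribution
df = k - 1 = 2
χ² = Σ(O - E)²/E
   = (74 - 64.5)²/64.5 + (42 - 52.6)²/52.6 + (43 - 41.9)²/41.9
   = 1.399 + 2.136 + 0.029
   = 3.56
p-value = 0.1683

Since p-value > α = 0.1, we fail to reject H₀.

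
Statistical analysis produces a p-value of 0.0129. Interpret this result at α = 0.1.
Since p = 0.0129 < α = 0.1, reject H₀.
There is sufficient evidence to reject the null hypothesis; the result is statistically significant at the 0.1 level.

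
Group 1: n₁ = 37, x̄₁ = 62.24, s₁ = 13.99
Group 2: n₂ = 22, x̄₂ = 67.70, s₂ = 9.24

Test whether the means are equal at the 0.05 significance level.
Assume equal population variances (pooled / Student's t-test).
Student's two-sample t-test (equal variances):
H₀: μ₁ = μ₂
H₁: μ₁ ≠ μ₂
df = n₁ + n₂ - 2 = 57
Pooled variance s_p² = [(n₁-1)s₁² + (n₂-1)s₂²] / (n₁ + n₂ - 2) = [(36)(13.99²) + (21)(9.24²)] / 57 = 155.0676
SE = √(s_p²(1/n₁ + 1/n₂)) = √(155.0676 × (1/37 + 1/22)) = 3.3525
t = (x̄₁ - x̄₂) / SE = (62.24 - 67.70) / 3.3525 = -5.46 / 3.3525 = -1.629
p-value = 0.1089

Since p-value > α = 0.05, we fail to reject H₀.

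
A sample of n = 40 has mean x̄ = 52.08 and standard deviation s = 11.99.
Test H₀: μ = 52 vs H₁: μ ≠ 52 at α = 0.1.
One-sample t-test:
H₀: μ = 52
H₁: μ ≠ 52
df = n - 1 = 39
t = (x̄ - μ₀) / (s/√n) = (52.08 - 52) / (11.99/√40) = 0.042
p-value = 0.9666

Since p-value > α = 0.1, we fail to reject H₀.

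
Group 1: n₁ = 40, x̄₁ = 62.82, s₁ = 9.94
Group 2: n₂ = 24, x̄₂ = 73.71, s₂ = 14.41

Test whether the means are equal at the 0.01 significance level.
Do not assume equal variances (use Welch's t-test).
Welch's two-sample t-test:
H₀: μ₁ = μ₂
H₁: μ₁ ≠ μ₂
s₁²/n₁ = 9.94²/40 = 2.4701,  s₂²/n₂ = 14.41²/24 = 8.6520
SE = √(s₁²/n₁ + s₂²/n₂) = √(2.4701 + 8.6520) = 3.3350
df (Welch-Satterthwaite) = (s₁²/n₁ + s₂²/n₂)² / [(s₁²/n₁)²/(n₁-1) + (s₂²/n₂)²/(n₂-1)] ≈ 36.26
t = (x̄₁ - x̄₂) / SE = (62.82 - 73.71) / 3.3350 = -10.89 / 3.3350 = -3.265
p-value = 0.0024

Since p-value < α = 0.01, we reject H₀.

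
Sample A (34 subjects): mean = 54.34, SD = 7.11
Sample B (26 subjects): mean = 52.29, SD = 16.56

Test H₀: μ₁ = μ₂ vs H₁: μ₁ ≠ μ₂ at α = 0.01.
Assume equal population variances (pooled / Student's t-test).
Student's two-sample t-test (equal variances):
H₀: μ₁ = μ₂
H₁: μ₁ ≠ μ₂
df = n₁ + n₂ - 2 = 58
Pooled variance s_p² = [(n₁-1)s₁² + (n₂-1)s₂²] / (n₁ + n₂ - 2) = [(33)(7.11²) + (25)(16.56²)] / 58 = 146.9665
SE = √(s_p²(1/n₁ + 1/n₂)) = √(146.9665 × (1/34 + 1/26)) = 3.1583
t = (x̄₁ - x̄₂) / SE = (54.34 - 52.29) / 3.1583 = 2.05 / 3.1583 = 0.649
p-value = 0.5189

Since p-value > α = 0.01, we fail to reject H₀.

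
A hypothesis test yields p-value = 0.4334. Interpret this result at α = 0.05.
Since p = 0.4334 > α = 0.05, fail to reject H₀.
There is insufficient evidence to reject the null hypothesis; the result is not statistically significant at the 0.05 level.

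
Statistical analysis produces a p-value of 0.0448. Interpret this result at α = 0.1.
Since p = 0.0448 < α = 0.1, reject H₀.
There is sufficient evidence to reject the null hypothesis; the result is statistically significant at the 0.1 level.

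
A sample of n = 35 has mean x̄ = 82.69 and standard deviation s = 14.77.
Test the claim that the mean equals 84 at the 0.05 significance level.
One-sample t-test:
H₀: μ = 84
H₁: μ ≠ 84
df = n - 1 = 34
t = (x̄ - μ₀) / (s/√n) = (82.69 - 84) / (14.77/√35) = -0.525
p-value = 0.6032

Since p-value > α = 0.05, we fail to reject H₀.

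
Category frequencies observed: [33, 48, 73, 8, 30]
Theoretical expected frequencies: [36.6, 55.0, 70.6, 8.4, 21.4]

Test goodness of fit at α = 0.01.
Chi-square goodness of fit test:
H₀: observed counts match expected distribution
H₁: observed counts differ from expected distribution
df = k - 1 = 4
χ² = Σ(O - E)²/E
   = (33 - 36.6)²/36.6 + (48 - 55.0)²/55.0 + (73 - 70.6)²/70.6 + (8 - 8.4)²/8.4 + (30 - 21.4)²/21.4
   = 0.354 + 0.891 + 0.082 + 0.019 + 3.456
   = 4.80
p-value = 0.3083

Since p-value > α = 0.01, we fail to reject H₀.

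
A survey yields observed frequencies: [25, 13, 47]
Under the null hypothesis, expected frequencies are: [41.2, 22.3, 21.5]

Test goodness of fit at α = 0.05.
Chi-square goodness of fit test:
H₀: observed counts match expected distribution
H₁: observed counts differ from expected distribution
df = k - 1 = 2
χ² = Σ(O - E)²/E
   = (25 - 41.2)²/41.2 + (13 - 22.3)²/22.3 + (47 - 21.5)²/21.5
   = 6.370 + 3.878 + 30.244
   = 40.49
p-value < 0.0001

Since p-value < α = 0.05, we reject H₀.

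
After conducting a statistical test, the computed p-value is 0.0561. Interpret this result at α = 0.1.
Since p = 0.0561 < α = 0.1, reject H₀.
There is sufficient evidence to reject the null hypothesis; the result is statistically significant at the 0.1 level.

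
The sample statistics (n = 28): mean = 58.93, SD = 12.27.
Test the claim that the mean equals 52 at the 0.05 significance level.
One-sample t-test:
H₀: μ = 52
H₁: μ ≠ 52
df = n - 1 = 27
t = (x̄ - μ₀) / (s/√n) = (58.93 - 52) / (12.27/√28) = 2.989
p-value = 0.0059

Since p-value < α = 0.05, we reject H₀.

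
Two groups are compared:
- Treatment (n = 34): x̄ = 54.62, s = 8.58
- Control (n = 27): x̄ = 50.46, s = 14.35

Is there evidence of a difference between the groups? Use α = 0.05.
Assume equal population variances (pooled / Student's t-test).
Student's two-sample t-test (equal variances):
H₀: μ₁ = μ₂
H₁: μ₁ ≠ μ₂
df = n₁ + n₂ - 2 = 59
Pooled variance s_p² = [(n₁-1)s₁² + (n₂-1)s₂²] / (n₁ + n₂ - 2) = [(33)(8.58²) + (26)(14.35²)] / 59 = 131.9208
SE = √(s_p²(1/n₁ + 1/n₂)) = √(131.9208 × (1/34 + 1/27)) = 2.9607
t = (x̄₁ - x̄₂) / SE = (54.62 - 50.46) / 2.9607 = 4.16 / 2.9607 = 1.405
p-value = 0.1652

Since p-value > α = 0.05, we fail to reject H₀.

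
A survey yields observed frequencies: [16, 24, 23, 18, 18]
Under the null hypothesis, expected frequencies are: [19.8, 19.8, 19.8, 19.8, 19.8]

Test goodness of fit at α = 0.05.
Chi-square goodness of fit test:
H₀: observed counts match expected distribution
H₁: observed counts differ from expected distribution
df = k - 1 = 4
χ² = Σ(O - E)²/E
   = (16 - 19.8)²/19.8 + (24 - 19.8)²/19.8 + (23 - 19.8)²/19.8 + (18 - 19.8)²/19.8 + (18 - 19.8)²/19.8
   = 0.729 + 0.891 + 0.517 + 0.164 + 0.164
   = 2.46
p-value = 0.6510

Since p-value > α = 0.05, we fail to reject H₀.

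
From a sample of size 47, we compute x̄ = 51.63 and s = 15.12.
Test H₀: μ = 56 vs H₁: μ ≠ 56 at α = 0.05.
One-sample t-test:
H₀: μ = 56
H₁: μ ≠ 56
df = n - 1 = 46
t = (x̄ - μ₀) / (s/√n) = (51.63 - 56) / (15.12/√47) = -1.981
p-value = 0.0535

Since p-value > α = 0.05, we fail to reject H₀.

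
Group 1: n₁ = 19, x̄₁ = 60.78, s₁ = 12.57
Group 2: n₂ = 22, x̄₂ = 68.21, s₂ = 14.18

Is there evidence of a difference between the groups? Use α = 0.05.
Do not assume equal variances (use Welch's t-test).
Welch's two-sample t-test:
H₀: μ₁ = μ₂
H₁: μ₁ ≠ μ₂
s₁²/n₁ = 12.57²/19 = 8.3160,  s₂²/n₂ = 14.18²/22 = 9.1397
SE = √(s₁²/n₁ + s₂²/n₂) = √(8.3160 + 9.1397) = 4.1780
df (Welch-Satterthwaite) = (s₁²/n₁ + s₂²/n₂)² / [(s₁²/n₁)²/(n₁-1) + (s₂²/n₂)²/(n₂-1)] ≈ 38.97
t = (x̄₁ - x̄₂) / SE = (60.78 - 68.21) / 4.1780 = -7.43 / 4.1780 = -1.778
p-value = 0.0831

Since p-value > α = 0.05, we fail to reject H₀.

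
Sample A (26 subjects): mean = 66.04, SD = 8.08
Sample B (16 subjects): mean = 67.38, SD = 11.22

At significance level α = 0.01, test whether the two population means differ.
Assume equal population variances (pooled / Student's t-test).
Student's two-sample t-test (equal variances):
H₀: μ₁ = μ₂
H₁: μ₁ ≠ μ₂
df = n₁ + n₂ - 2 = 40
Pooled variance s_p² = [(n₁-1)s₁² + (n₂-1)s₂²] / (n₁ + n₂ - 2) = [(25)(8.08²) + (15)(11.22²)] / 40 = 88.0122
SE = √(s_p²(1/n₁ + 1/n₂)) = √(88.0122 × (1/26 + 1/16)) = 2.9809
t = (x̄₁ - x̄₂) / SE = (66.04 - 67.38) / 2.9809 = -1.34 / 2.9809 = -0.450
p-value = 0.6555

Since p-value > α = 0.01, we fail to reject H₀.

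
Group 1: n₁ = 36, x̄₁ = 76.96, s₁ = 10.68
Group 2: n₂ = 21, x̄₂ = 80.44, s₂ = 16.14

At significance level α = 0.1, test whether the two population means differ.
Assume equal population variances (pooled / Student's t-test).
Student's two-sample t-test (equal variances):
H₀: μ₁ = μ₂
H₁: μ₁ ≠ μ₂
df = n₁ + n₂ - 2 = 55
Pooled variance s_p² = [(n₁-1)s₁² + (n₂-1)s₂²] / (n₁ + n₂ - 2) = [(35)(10.68²) + (20)(16.14²)] / 55 = 167.3123
SE = √(s_p²(1/n₁ + 1/n₂)) = √(167.3123 × (1/36 + 1/21)) = 3.5517
t = (x̄₁ - x̄₂) / SE = (76.96 - 80.44) / 3.5517 = -3.48 / 3.5517 = -0.980
p-value = 0.3315

Since p-value > α = 0.1, we fail to reject H₀.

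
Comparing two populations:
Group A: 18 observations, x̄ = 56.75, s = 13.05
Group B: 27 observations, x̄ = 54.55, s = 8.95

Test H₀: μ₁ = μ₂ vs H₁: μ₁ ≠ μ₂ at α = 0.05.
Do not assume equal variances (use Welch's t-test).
Welch's two-sample t-test:
H₀: μ₁ = μ₂
H₁: μ₁ ≠ μ₂
s₁²/n₁ = 13.05²/18 = 9.4612,  s₂²/n₂ = 8.95²/27 = 2.9668
SE = √(s₁²/n₁ + s₂²/n₂) = √(9.4612 + 2.9668) = 3.5253
df (Welch-Satterthwaite) = (s₁²/n₁ + s₂²/n₂)² / [(s₁²/n₁)²/(n₁-1) + (s₂²/n₂)²/(n₂-1)] ≈ 27.56
t = (x̄₁ - x̄₂) / SE = (56.75 - 54.55) / 3.5253 = 2.20 / 3.5253 = 0.624
p-value = 0.5377

Since p-value > α = 0.05, we fail to reject H₀.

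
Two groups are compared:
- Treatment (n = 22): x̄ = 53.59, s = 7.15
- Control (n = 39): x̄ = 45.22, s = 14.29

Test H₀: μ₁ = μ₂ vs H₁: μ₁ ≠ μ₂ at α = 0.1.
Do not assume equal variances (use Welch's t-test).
Welch's two-sample t-test:
H₀: μ₁ = μ₂
H₁: μ₁ ≠ μ₂
s₁²/n₁ = 7.15²/22 = 2.3237,  s₂²/n₂ = 14.29²/39 = 5.2360
SE = √(s₁²/n₁ + s₂²/n₂) = √(2.3237 + 5.2360) = 2.7495
df (Welch-Satterthwaite) = (s₁²/n₁ + s₂²/n₂)² / [(s₁²/n₁)²/(n₁-1) + (s₂²/n₂)²/(n₂-1)] ≈ 58.40
t = (x̄₁ - x̄₂) / SE = (53.59 - 45.22) / 2.7495 = 8.37 / 2.7495 = 3.044
p-value = 0.0035

Since p-value < α = 0.1, we reject H₀.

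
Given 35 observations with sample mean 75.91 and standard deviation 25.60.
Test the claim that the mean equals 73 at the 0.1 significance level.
One-sample t-test:
H₀: μ = 73
H₁: μ ≠ 73
df = n - 1 = 34
t = (x̄ - μ₀) / (s/√n) = (75.91 - 73) / (25.60/√35) = 0.672
p-value = 0.5058

Since p-value > α = 0.1, we fail to reject H₀.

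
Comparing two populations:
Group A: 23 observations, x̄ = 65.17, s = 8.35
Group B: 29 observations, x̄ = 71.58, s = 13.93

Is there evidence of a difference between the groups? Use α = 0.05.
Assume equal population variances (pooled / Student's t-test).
Student's two-sample t-test (equal variances):
H₀: μ₁ = μ₂
H₁: μ₁ ≠ μ₂
df = n₁ + n₂ - 2 = 50
Pooled variance s_p² = [(n₁-1)s₁² + (n₂-1)s₂²] / (n₁ + n₂ - 2) = [(22)(8.35²) + (28)(13.93²)] / 50 = 139.3430
SE = √(s_p²(1/n₁ + 1/n₂)) = √(139.3430 × (1/23 + 1/29)) = 3.2960
t = (x̄₁ - x̄₂) / SE = (65.17 - 71.58) / 3.2960 = -6.41 / 3.2960 = -1.945
p-value = 0.0574

Since p-value > α = 0.05, we fail to reject H₀.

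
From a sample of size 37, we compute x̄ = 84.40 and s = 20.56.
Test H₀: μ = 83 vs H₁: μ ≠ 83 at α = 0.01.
One-sample t-test:
H₀: μ = 83
H₁: μ ≠ 83
df = n - 1 = 36
t = (x̄ - μ₀) / (s/√n) = (84.40 - 83) / (20.56/√37) = 0.414
p-value = 0.6812

Since p-value > α = 0.01, we fail to reject H₀.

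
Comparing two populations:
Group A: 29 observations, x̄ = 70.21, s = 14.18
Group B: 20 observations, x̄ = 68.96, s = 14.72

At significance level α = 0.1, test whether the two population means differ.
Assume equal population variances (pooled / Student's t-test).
Student's two-sample t-test (equal variances):
H₀: μ₁ = μ₂
H₁: μ₁ ≠ μ₂
df = n₁ + n₂ - 2 = 47
Pooled variance s_p² = [(n₁-1)s₁² + (n₂-1)s₂²] / (n₁ + n₂ - 2) = [(28)(14.18²) + (19)(14.72²)] / 47 = 207.3812
SE = √(s_p²(1/n₁ + 1/n₂)) = √(207.3812 × (1/29 + 1/20)) = 4.1857
t = (x̄₁ - x̄₂) / SE = (70.21 - 68.96) / 4.1857 = 1.25 / 4.1857 = 0.299
p-value = 0.7665

Since p-value > α = 0.1, we fail to reject H₀.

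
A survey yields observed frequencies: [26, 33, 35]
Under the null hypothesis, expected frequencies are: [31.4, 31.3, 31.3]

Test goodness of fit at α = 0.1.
Chi-square goodness of fit test:
H₀: observed counts match expected distribution
H₁: observed counts differ from expected distribution
df = k - 1 = 2
χ² = Σ(O - E)²/E
   = (26 - 31.4)²/31.4 + (33 - 31.3)²/31.3 + (35 - 31.3)²/31.3
   = 0.929 + 0.092 + 0.437
   = 1.46
p-value = 0.4823

Since p-value > α = 0.1, we fail to reject H₀.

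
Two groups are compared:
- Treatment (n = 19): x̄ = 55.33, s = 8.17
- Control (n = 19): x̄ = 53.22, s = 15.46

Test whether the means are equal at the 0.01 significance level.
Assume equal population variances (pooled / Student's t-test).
Student's two-sample t-test (equal variances):
H₀: μ₁ = μ₂
H₁: μ₁ ≠ μ₂
df = n₁ + n₂ - 2 = 36
Pooled variance s_p² = [(n₁-1)s₁² + (n₂-1)s₂²] / (n₁ + n₂ - 2) = [(18)(8.17²) + (18)(15.46²)] / 36 = 152.8803
SE = √(s_p²(1/n₁ + 1/n₂)) = √(152.8803 × (1/19 + 1/19)) = 4.0116
t = (x̄₁ - x̄₂) / SE = (55.33 - 53.22) / 4.0116 = 2.11 / 4.0116 = 0.526
p-value = 0.6021

Since p-value > α = 0.01, we fail to reject H₀.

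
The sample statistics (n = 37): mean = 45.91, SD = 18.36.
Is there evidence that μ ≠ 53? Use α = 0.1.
One-sample t-test:
H₀: μ = 53
H₁: μ ≠ 53
df = n - 1 = 36
t = (x̄ - μ₀) / (s/√n) = (45.91 - 53) / (18.36/√37) = -2.349
p-value = 0.0244

Since p-value < α = 0.1, we reject H₀.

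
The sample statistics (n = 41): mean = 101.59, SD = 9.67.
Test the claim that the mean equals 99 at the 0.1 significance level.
One-sample t-test:
H₀: μ = 99
H₁: μ ≠ 99
df = n - 1 = 40
t = (x̄ - μ₀) / (s/√n) = (101.59 - 99) / (9.67/√41) = 1.715
p-value = 0.0941

Since p-value < α = 0.1, we reject H₀.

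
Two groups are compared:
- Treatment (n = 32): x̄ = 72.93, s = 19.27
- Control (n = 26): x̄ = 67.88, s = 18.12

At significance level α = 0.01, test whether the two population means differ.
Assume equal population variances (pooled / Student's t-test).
Student's two-sample t-test (equal variances):
H₀: μ₁ = μ₂
H₁: μ₁ ≠ μ₂
df = n₁ + n₂ - 2 = 56
Pooled variance s_p² = [(n₁-1)s₁² + (n₂-1)s₂²] / (n₁ + n₂ - 2) = [(31)(19.27²) + (25)(18.12²)] / 56 = 352.1371
SE = √(s_p²(1/n₁ + 1/n₂)) = √(352.1371 × (1/32 + 1/26)) = 4.9546
t = (x̄₁ - x̄₂) / SE = (72.93 - 67.88) / 4.9546 = 5.05 / 4.9546 = 1.019
p-value = 0.3125

Since p-value > α = 0.01, we fail to reject H₀.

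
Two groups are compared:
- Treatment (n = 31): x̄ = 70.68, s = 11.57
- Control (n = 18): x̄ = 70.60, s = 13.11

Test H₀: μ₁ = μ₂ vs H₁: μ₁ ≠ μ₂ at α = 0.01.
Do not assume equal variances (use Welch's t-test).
Welch's two-sample t-test:
H₀: μ₁ = μ₂
H₁: μ₁ ≠ μ₂
s₁²/n₁ = 11.57²/31 = 4.3182,  s₂²/n₂ = 13.11²/18 = 9.5484
SE = √(s₁²/n₁ + s₂²/n₂) = √(4.3182 + 9.5484) = 3.7238
df (Welch-Satterthwaite) = (s₁²/n₁ + s₂²/n₂)² / [(s₁²/n₁)²/(n₁-1) + (s₂²/n₂)²/(n₂-1)] ≈ 32.13
t = (x̄₁ - x̄₂) / SE = (70.68 - 70.60) / 3.7238 = 0.08 / 3.7238 = 0.021
p-value = 0.9830

Since p-value > α = 0.01, we fail to reject H₀.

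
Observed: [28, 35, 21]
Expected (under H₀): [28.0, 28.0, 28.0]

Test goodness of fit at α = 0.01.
Chi-square goodness of fit test:
H₀: observed counts match expected distribution
H₁: observed counts differ from expected distribution
df = k - 1 = 2
χ² = Σ(O - E)²/E
   = (28 - 28.0)²/28.0 + (35 - 28.0)²/28.0 + (21 - 28.0)²/28.0
   = 0.000 + 1.750 + 1.750
   = 3.50
p-value = 0.1738

Since p-value > α = 0.01, we fail to reject H₀.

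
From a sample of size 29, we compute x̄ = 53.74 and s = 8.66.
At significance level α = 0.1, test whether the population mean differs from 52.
One-sample t-test:
H₀: μ = 52
H₁: μ ≠ 52
df = n - 1 = 28
t = (x̄ - μ₀) / (s/√n) = (53.74 - 52) / (8.66/√29) = 1.082
p-value = 0.2885

Since p-value > α = 0.1, we fail to reject H₀.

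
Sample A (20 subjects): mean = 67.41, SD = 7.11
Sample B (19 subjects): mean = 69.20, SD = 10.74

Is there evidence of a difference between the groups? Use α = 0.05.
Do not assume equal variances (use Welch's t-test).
Welch's two-sample t-test:
H₀: μ₁ = μ₂
H₁: μ₁ ≠ μ₂
s₁²/n₁ = 7.11²/20 = 2.5276,  s₂²/n₂ = 10.74²/19 = 6.0709
SE = √(s₁²/n₁ + s₂²/n₂) = √(2.5276 + 6.0709) = 2.9323
df (Welch-Satterthwaite) = (s₁²/n₁ + s₂²/n₂)² / [(s₁²/n₁)²/(n₁-1) + (s₂²/n₂)²/(n₂-1)] ≈ 31.02
t = (x̄₁ - x̄₂) / SE = (67.41 - 69.20) / 2.9323 = -1.79 / 2.9323 = -0.610
p-value = 0.5460

Since p-value > α = 0.05, we fail to reject H₀.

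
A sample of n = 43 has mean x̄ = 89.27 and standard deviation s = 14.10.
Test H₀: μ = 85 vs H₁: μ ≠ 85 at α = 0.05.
One-sample t-test:
H₀: μ = 85
H₁: μ ≠ 85
df = n - 1 = 42
t = (x̄ - μ₀) / (s/√n) = (89.27 - 85) / (14.10/√43) = 1.986
p-value = 0.0536

Since p-value > α = 0.05, we fail to reject H₀.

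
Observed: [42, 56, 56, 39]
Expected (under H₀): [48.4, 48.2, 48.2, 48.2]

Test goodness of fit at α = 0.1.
Chi-square goodness of fit test:
H₀: observed counts match expected distribution
H₁: observed counts differ from expected distribution
df = k - 1 = 3
χ² = Σ(O - E)²/E
   = (42 - 48.4)²/48.4 + (56 - 48.2)²/48.2 + (56 - 48.2)²/48.2 + (39 - 48.2)²/48.2
   = 0.846 + 1.262 + 1.262 + 1.756
   = 5.13
p-value = 0.1627

Since p-value > α = 0.1, we fail to reject H₀.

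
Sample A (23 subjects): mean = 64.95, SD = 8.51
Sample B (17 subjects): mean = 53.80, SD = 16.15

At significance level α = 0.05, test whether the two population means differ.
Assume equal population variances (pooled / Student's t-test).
Student's two-sample t-test (equal variances):
H₀: μ₁ = μ₂
H₁: μ₁ ≠ μ₂
df = n₁ + n₂ - 2 = 38
Pooled variance s_p² = [(n₁-1)s₁² + (n₂-1)s₂²] / (n₁ + n₂ - 2) = [(22)(8.51²) + (16)(16.15²)] / 38 = 151.7474
SE = √(s_p²(1/n₁ + 1/n₂)) = √(151.7474 × (1/23 + 1/17)) = 3.9401
t = (x̄₁ - x̄₂) / SE = (64.95 - 53.80) / 3.9401 = 11.15 / 3.9401 = 2.830
p-value = 0.0074

Since p-value < α = 0.05, we reject H₀.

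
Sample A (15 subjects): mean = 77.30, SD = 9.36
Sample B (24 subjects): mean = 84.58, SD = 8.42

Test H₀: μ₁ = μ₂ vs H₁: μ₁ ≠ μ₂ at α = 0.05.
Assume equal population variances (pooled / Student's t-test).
Student's two-sample t-test (equal variances):
H₀: μ₁ = μ₂
H₁: μ₁ ≠ μ₂
df = n₁ + n₂ - 2 = 37
Pooled variance s_p² = [(n₁-1)s₁² + (n₂-1)s₂²] / (n₁ + n₂ - 2) = [(14)(9.36²) + (23)(8.42²)] / 37 = 77.2203
SE = √(s_p²(1/n₁ + 1/n₂)) = √(77.2203 × (1/15 + 1/24)) = 2.8923
t = (x̄₁ - x̄₂) / SE = (77.30 - 84.58) / 2.8923 = -7.28 / 2.8923 = -2.517
p-value = 0.0163

Since p-value < α = 0.05, we reject H₀.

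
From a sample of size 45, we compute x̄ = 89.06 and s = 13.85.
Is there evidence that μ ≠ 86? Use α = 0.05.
One-sample t-test:
H₀: μ = 86
H₁: μ ≠ 86
df = n - 1 = 44
t = (x̄ - μ₀) / (s/√n) = (89.06 - 86) / (13.85/√45) = 1.482
p-value = 0.1454

Since p-value > α = 0.05, we fail to reject H₀.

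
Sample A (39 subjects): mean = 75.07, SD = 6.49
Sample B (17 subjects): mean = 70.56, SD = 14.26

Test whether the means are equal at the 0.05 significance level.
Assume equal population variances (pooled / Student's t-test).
Student's two-sample t-test (equal variances):
H₀: μ₁ = μ₂
H₁: μ₁ ≠ μ₂
df = n₁ + n₂ - 2 = 54
Pooled variance s_p² = [(n₁-1)s₁² + (n₂-1)s₂²] / (n₁ + n₂ - 2) = [(38)(6.49²) + (16)(14.26²)] / 54 = 89.8912
SE = √(s_p²(1/n₁ + 1/n₂)) = √(89.8912 × (1/39 + 1/17)) = 2.7555
t = (x̄₁ - x̄₂) / SE = (75.07 - 70.56) / 2.7555 = 4.51 / 2.7555 = 1.637
p-value = 0.1075

Since p-value > α = 0.05, we fail to reject H₀.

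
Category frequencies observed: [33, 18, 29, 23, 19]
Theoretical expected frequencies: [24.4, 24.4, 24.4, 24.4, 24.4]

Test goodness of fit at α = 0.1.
Chi-square goodness of fit test:
H₀: observed counts match expected distribution
H₁: observed counts differ from expected distribution
df = k - 1 = 4
χ² = Σ(O - E)²/E
   = (33 - 24.4)²/24.4 + (18 - 24.4)²/24.4 + (29 - 24.4)²/24.4 + (23 - 24.4)²/24.4 + (19 - 24.4)²/24.4
   = 3.031 + 1.679 + 0.867 + 0.080 + 1.195
   = 6.85
p-value = 0.1439

Since p-value > α = 0.1, we fail to reject H₀.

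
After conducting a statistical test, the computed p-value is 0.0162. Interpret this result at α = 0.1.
Since p = 0.0162 < α = 0.1, reject H₀.
There is sufficient evidence to reject the null hypothesis; the result is statistically significant at the 0.1 level.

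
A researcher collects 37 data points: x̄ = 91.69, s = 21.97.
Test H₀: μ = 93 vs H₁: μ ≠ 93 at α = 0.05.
One-sample t-test:
H₀: μ = 93
H₁: μ ≠ 93
df = n - 1 = 36
t = (x̄ - μ₀) / (s/√n) = (91.69 - 93) / (21.97/√37) = -0.363
p-value = 0.7190

Since p-value > α = 0.05, we fail to reject H₀.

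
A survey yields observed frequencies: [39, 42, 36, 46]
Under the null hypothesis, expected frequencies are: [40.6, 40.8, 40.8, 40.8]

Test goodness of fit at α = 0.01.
Chi-square goodness of fit test:
H₀: observed counts match expected distribution
H₁: observed counts differ from expected distribution
df = k - 1 = 3
χ² = Σ(O - E)²/E
   = (39 - 40.6)²/40.6 + (42 - 40.8)²/40.8 + (36 - 40.8)²/40.8 + (46 - 40.8)²/40.8
   = 0.063 + 0.035 + 0.565 + 0.663
   = 1.33
p-value = 0.7230

Since p-value > α = 0.01, we fail to reject H₀.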